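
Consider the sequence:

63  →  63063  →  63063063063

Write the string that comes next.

Every step duplicates the string with '0' between the halves.
Doubling 63063063063 with '0' between the halves:

63063063063063063063063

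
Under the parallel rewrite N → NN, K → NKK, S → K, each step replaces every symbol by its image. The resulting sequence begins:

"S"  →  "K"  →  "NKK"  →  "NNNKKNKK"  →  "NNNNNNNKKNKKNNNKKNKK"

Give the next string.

Applying the rule to each of the 20 symbols of NNNNNNNKKNKKNNNKKNKK gives the pieces NN NN NN NN NN NN NN NKK NKK NN NKK NKK NN NN NN NKK NKK NN NKK NKK, which concatenate to the answer.

NNNNNNNNNNNNNNNKKNKKNNNKKNKKNNNNNNNKKNKKNNNKKNKK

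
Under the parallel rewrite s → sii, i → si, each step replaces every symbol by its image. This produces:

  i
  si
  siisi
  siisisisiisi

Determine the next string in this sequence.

siisisisiisisiisisiisisisiisi

Apply φ to siisisisiisi symbol by symbol: s→sii, i→si, i→si, s→sii, i→si, s→sii, i→si, s→sii, i→si, i→si, s→sii, i→si; joined: sii si si sii si sii si sii si si sii si.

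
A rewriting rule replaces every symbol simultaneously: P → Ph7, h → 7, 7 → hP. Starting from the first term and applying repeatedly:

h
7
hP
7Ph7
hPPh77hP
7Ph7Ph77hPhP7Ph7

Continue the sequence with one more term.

hPPh77hPPh77hPhP7Ph77Ph7hPPh77hP

Replace each of the 16 characters of 7Ph7Ph77hPhP7Ph7 in place — hP Ph7 7 hP Ph7 7 hP hP 7 Ph7 7 Ph7 hP Ph7 7 hP — and concatenate.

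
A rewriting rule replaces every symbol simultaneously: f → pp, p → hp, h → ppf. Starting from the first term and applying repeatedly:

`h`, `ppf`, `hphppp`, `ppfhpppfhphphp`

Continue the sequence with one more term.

Rewriting the 14 symbols of ppfhpppfhphphp one by one yields hp hp pp ppf hp hp hp pp ppf hp ppf hp ppf hp; concatenated:

hphpppppfhphphpppppfhpppfhpppfhp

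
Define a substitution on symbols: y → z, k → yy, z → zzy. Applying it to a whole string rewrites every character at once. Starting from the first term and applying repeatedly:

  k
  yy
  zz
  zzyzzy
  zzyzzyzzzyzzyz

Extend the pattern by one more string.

zzyzzyzzzyzzyzzzyzzyzzyzzzyzzyzzzy

φ(zzyzzyzzzyzzyz) expands symbol-by-symbol to zzy zzy z zzy zzy z zzy zzy zzy z zzy zzy z zzy; joining the 14 pieces gives the next term.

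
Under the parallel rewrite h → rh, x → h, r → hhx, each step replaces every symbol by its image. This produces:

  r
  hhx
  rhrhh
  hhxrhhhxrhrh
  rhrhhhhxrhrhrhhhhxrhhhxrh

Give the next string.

Applying the rule to each of the 25 symbols of rhrhhhhxrhrhrhhhhxrhhhxrh gives the pieces hhx rh hhx rh rh rh rh h hhx rh hhx rh hhx rh rh rh rh h hhx rh rh rh h hhx rh, which concatenate to the answer.

hhxrhhhxrhrhrhrhhhhxrhhhxrhhhxrhrhrhrhhhhxrhrhrhhhhxrh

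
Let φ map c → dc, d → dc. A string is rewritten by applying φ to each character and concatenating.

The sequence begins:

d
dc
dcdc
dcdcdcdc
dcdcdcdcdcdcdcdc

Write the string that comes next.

Rewriting the 16 symbols of dcdcdcdcdcdcdcdc one by one yields dc dc dc dc dc dc dc dc dc dc dc dc dc dc dc dc; concatenated:

dcdcdcdcdcdcdcdcdcdcdcdcdcdcdcdc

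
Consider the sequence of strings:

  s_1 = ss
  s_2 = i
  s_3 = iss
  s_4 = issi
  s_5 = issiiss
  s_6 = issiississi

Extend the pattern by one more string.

From term 3 onward, concatenate the last term with the second-to-last: i·ss = iss, iss·i = issi, …
Continuing: issiississi · issiiss gives term 7.

issiississiissiiss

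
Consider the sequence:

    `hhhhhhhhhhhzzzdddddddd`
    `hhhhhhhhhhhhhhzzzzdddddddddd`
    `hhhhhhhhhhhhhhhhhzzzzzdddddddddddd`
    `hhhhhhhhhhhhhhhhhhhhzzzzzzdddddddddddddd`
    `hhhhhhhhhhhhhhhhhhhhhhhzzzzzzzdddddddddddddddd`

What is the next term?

hhhhhhhhhhhhhhhhhhhhhhhhhhzzzzzzzzdddddddddddddddddd

Term n consists of 3n+2 h's, followed by n z's, followed by 2n+2 d's, where the shown terms are n = 3, 4, 5, 6, 7.
At n = 8 the blocks have lengths 26, 8, 18.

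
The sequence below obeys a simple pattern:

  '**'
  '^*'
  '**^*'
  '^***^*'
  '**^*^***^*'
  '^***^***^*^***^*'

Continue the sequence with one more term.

Each term (from the third on) is the two preceding terms concatenated in order: term 3 = **·^* = **^*.
So term 7 is **^*^***^*·^***^***^*^***^*.

**^*^***^*^***^***^*^***^*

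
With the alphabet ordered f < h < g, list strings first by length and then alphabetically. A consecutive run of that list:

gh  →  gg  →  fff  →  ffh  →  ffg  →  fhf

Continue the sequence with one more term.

The successor of fhf increments the rightmost position that isn't already g and resets every position after it to f.

fhh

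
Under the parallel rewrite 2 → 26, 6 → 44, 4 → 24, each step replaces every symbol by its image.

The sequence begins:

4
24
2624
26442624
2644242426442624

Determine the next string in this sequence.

Rewriting the 16 symbols of 2644242426442624 one by one yields 26 44 24 24 26 24 26 24 26 44 24 24 26 44 26 24; concatenated:

26442424262426242644242426442624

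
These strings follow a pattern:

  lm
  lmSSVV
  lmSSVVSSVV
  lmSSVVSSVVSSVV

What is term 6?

lmSSVVSSVVSSVVSSVVSSVV

Every step adds SSVV to the end: s(k+1) = s(k)·SSVV.
From lmSSVVSSVVSSVV, 2 further steps: lmSSVVSSVVSSVV → lmSSVVSSVVSSVVSSVV → (answer).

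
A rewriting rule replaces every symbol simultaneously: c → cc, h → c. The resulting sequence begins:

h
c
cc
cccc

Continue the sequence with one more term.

cccccccc

Apply φ to cccc symbol by symbol: c→cc, c→cc, c→cc, c→cc; joined: cc cc cc cc.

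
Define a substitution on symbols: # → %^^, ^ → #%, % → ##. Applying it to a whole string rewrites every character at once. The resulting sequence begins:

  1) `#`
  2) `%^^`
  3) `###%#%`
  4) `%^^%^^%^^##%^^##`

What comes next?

###%#%###%#%###%#%%^^%^^###%#%%^^%^^

Applying the rule to each of the 16 symbols of %^^%^^%^^##%^^## gives the pieces ## #% #% ## #% #% ## #% #% %^^ %^^ ## #% #% %^^ %^^, which concatenate to the answer.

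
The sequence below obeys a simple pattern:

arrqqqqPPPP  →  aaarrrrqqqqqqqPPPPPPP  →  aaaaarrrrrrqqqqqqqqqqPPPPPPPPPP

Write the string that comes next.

Term n consists of 2n-1 a's, followed by 2n r's, followed by 3n+1 q's, followed by 3n+1 P's (n = 1, 2, …).
At n = 4 the blocks have lengths 7, 8, 13, 13.

aaaaaaarrrrrrrrqqqqqqqqqqqqqPPPPPPPPPPPPP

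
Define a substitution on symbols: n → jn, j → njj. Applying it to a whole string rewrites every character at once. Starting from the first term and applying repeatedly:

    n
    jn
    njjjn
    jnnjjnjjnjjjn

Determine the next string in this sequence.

njjjnjnnjjnjjjnnjjnjjjnnjjnjjnjjjn

Applying the rule to each of the 13 symbols of jnnjjnjjnjjjn gives the pieces njj jn jn njj njj jn njj njj jn njj njj njj jn, which concatenate to the answer.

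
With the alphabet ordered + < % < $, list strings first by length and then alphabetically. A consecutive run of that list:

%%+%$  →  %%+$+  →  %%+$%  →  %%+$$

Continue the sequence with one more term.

Find the rightmost character of %%+$$ below $, bump it to the next letter, and reset everything to its right to +.

%%%++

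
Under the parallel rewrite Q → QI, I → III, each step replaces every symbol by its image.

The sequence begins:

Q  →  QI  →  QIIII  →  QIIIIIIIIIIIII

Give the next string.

QIIIIIIIIIIIIIIIIIIIIIIIIIIIIIIIIIIIIIIII

φ(QIIIIIIIIIIIII) expands symbol-by-symbol to QI III III III III III III III III III III III III III; joining the 14 pieces gives the next term.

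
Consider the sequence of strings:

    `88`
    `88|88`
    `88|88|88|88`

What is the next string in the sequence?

88|88|88|88|88|88|88|88

Each string is two copies of the previous one joined by '|'.
So the next term is two copies of 88|88|88|88 with '|' between the halves.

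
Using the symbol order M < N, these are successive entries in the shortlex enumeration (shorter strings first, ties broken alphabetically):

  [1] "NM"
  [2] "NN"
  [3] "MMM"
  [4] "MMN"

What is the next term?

Find the rightmost character of MMN below N, bump it to the next letter, and reset everything to its right to M.

MNM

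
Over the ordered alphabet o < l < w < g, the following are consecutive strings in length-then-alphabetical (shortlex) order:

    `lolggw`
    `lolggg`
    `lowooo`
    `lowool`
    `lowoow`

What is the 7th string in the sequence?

Stepping forward 2 times from lowoow: lowoow → lowoog, then the target.

lowolo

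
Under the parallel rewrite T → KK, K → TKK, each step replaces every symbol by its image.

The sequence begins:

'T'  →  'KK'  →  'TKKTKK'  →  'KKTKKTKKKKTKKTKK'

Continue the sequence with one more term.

Rewriting the 16 symbols of KKTKKTKKKKTKKTKK one by one yields TKK TKK KK TKK TKK KK TKK TKK TKK TKK KK TKK TKK KK TKK TKK; concatenated:

TKKTKKKKTKKTKKKKTKKTKKTKKTKKKKTKKTKKKKTKKTKK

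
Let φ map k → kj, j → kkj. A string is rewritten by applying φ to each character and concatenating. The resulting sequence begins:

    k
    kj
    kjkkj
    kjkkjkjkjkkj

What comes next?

kjkkjkjkjkkjkjkkjkjkkjkjkjkkj

Apply φ to kjkkjkjkjkkj symbol by symbol: k→kj, j→kkj, k→kj, k→kj, j→kkj, k→kj, j→kkj, k→kj, j→kkj, k→kj, k→kj, j→kkj; joined: kj kkj kj kj kkj kj kkj kj kkj kj kj kkj.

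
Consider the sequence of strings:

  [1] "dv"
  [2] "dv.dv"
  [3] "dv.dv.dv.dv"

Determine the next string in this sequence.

Each string is two copies of the previous one joined by '.'.
One more doubling of dv.dv.dv.dv gives the answer.

dv.dv.dv.dv.dv.dv.dv.dv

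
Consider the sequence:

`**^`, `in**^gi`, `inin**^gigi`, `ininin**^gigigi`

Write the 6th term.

ininininin**^gigigigigi

Each term wraps the previous one in in on the left and gi on the right.
From ininin**^gigigi, 2 further steps: ininin**^gigigi → inininin**^gigigigi → (answer).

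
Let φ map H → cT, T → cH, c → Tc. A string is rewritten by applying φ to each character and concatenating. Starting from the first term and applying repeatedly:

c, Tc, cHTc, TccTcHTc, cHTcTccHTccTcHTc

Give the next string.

Rewriting the 16 symbols of cHTcTccHTccTcHTc one by one yields Tc cT cH Tc cH Tc Tc cT cH Tc Tc cH Tc cT cH Tc; concatenated:

TccTcHTccHTcTccTcHTcTccHTccTcHTc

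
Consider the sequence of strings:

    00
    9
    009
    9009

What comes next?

0099009

Each term (from the third on) is the two preceding terms concatenated in order: term 3 = 00·9 = 009.
Continuing: 009 · 9009 gives term 5.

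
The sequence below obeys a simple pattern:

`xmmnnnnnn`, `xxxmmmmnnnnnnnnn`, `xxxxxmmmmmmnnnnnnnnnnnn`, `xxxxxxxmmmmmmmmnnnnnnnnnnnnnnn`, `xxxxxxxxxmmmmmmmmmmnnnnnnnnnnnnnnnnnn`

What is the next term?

xxxxxxxxxxxmmmmmmmmmmmmnnnnnnnnnnnnnnnnnnnnn

Reading off run lengths: x runs 1, 3, 5, 7, 9; m runs 2, 4, 6, 8, 10; n runs 6, 9, 12, 15, 18 — each is linear in n (n = 1, 2, …).
For the next term, n = 6, so the run lengths are 11, 12, 21.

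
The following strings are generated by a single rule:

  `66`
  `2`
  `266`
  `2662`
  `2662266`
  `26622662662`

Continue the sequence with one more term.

Each term (from the third on) is the previous term followed by the one before it: term 3 = 2·66 = 266.
The next term joins 26622662662 and 2662266.

266226626622662266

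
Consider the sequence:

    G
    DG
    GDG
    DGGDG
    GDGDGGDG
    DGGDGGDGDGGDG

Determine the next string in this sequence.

GDGDGGDGDGGDGGDGDGGDG

Each term (from the third on) is the two preceding terms concatenated in order: term 3 = G·DG = GDG.
So term 7 is GDGDGGDG·DGGDGGDGDGGDG.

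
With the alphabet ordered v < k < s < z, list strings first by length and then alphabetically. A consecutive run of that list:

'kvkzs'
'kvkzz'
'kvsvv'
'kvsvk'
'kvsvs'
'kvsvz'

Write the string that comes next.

kvskv

Treat kvsvz as a base-4 numeral over the given alphabet and add one, carrying through any trailing z's.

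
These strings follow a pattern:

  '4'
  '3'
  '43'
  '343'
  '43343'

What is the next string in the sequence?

From term 3 onward, concatenate the second-to-last term with the last: 4·3 = 43, 3·43 = 343, …
So term 6 is 343·43343.

34343343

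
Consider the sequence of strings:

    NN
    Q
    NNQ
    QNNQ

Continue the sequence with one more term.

This is a Fibonacci-style word recurrence s(k) = s(k−2)·s(k−1): e.g. NN·Q = NNQ.
Continuing: NNQ · QNNQ gives term 5.

NNQQNNQ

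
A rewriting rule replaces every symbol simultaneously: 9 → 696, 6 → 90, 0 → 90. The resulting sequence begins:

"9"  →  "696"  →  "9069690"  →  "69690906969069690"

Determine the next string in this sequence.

90696906969069690906969069690906969069690

Applying the rule to each of the 17 symbols of 69690906969069690 gives the pieces 90 696 90 696 90 696 90 90 696 90 696 90 90 696 90 696 90, which concatenate to the answer.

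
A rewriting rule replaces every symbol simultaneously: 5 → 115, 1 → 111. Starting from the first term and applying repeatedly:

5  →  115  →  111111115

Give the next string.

111111111111111111111111115

Rewriting each symbol of 111111115: 1→111, 1→111, 1→111, 1→111, 1→111, 1→111, 1→111, 1→111, 5→115, which concatenates to 111 111 111 111 111 111 111 111 115.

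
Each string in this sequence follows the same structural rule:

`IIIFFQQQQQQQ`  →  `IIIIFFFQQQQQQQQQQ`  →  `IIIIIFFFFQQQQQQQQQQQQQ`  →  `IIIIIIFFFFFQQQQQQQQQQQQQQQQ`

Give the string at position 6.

The n-th term is n+1 I's then n F's then 3n+1 Q's, where the shown terms are n = 2, 3, 4, 5.
Setting n = 7 gives 8, 7, 22 characters in each block.

IIIIIIIIFFFFFFFQQQQQQQQQQQQQQQQQQQQQQ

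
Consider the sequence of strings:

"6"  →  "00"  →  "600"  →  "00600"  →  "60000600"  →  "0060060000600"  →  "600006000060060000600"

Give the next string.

From term 3 onward, concatenate the second-to-last term with the last: 6·00 = 600, 00·600 = 00600, …
So term 8 is 0060060000600·600006000060060000600.

0060060000600600006000060060000600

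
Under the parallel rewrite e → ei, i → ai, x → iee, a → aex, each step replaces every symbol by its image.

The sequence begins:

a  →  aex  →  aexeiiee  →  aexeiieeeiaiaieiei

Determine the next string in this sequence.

Replace each of the 18 characters of aexeiieeeiaiaieiei in place — aex ei iee ei ai ai ei ei ei ai aex ai aex ai ei ai ei ai — and concatenate.

aexeiieeeiaiaieieieiaiaexaiaexaieiaieiai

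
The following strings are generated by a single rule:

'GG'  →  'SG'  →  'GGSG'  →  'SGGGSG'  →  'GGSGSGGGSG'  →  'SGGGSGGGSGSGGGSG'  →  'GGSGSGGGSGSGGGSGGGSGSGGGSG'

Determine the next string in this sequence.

SGGGSGGGSGSGGGSGGGSGSGGGSGSGGGSGGGSGSGGGSG

Each term (from the third on) is the two preceding terms concatenated in order: term 3 = GG·SG = GGSG.
The next term joins SGGGSGGGSGSGGGSG and GGSGSGGGSGSGGGSGGGSGSGGGSG.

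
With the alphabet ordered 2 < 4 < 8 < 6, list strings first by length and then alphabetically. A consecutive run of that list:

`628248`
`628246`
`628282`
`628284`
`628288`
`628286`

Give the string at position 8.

Continuing the enumeration 2 steps past 628286: 628286 → 628262 → (answer).

628264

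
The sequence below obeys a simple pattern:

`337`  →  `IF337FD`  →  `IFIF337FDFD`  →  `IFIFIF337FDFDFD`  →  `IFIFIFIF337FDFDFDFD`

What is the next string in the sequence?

s(k+1) = IF·s(k)·FD, so each term gains IF as a prefix and FD as a suffix.
So the next term is IF·IFIFIFIF337FDFDFDFD·FD.

IFIFIFIFIF337FDFDFDFDFD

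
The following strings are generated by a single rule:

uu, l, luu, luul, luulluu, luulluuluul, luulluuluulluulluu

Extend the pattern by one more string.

luulluuluulluulluuluulluuluul

This is a Fibonacci-style word recurrence s(k) = s(k−1)·s(k−2): e.g. l·uu = luu.
Continuing: luulluuluulluulluu · luulluuluul gives term 8.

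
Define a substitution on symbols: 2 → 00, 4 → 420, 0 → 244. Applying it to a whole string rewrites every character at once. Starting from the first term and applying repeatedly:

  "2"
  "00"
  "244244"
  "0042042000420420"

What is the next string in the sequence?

Rewriting the 16 symbols of 0042042000420420 one by one yields 244 244 420 00 244 420 00 244 244 244 420 00 244 420 00 244; concatenated:

24424442000244420002442442444200024442000244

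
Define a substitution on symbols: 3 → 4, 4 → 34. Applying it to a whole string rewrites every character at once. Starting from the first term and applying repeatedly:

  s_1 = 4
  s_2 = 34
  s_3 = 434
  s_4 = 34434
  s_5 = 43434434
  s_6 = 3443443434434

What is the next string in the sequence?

434344343443443434434

Replace each of the 13 characters of 3443443434434 in place — 4 34 34 4 34 34 4 34 4 34 34 4 34 — and concatenate.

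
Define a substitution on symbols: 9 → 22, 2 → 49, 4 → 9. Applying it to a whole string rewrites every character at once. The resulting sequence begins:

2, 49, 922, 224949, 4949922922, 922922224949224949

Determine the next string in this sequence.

Applying the rule to each of the 18 symbols of 922922224949224949 gives the pieces 22 49 49 22 49 49 49 49 9 22 9 22 49 49 9 22 9 22, which concatenate to the answer.

22494922494949499229224949922922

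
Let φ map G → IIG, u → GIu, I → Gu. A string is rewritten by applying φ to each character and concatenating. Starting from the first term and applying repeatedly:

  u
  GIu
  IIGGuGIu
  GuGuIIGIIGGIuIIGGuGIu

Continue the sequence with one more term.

φ(GuGuIIGIIGGIuIIGGuGIu) expands symbol-by-symbol to IIG GIu IIG GIu Gu Gu IIG Gu Gu IIG IIG Gu GIu Gu Gu IIG IIG GIu IIG Gu GIu; joining the 21 pieces gives the next term.

IIGGIuIIGGIuGuGuIIGGuGuIIGIIGGuGIuGuGuIIGIIGGIuIIGGuGIu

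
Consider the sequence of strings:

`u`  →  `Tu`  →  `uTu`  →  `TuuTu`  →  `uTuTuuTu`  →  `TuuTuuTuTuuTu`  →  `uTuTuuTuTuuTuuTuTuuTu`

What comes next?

Each term (from the third on) is the two preceding terms concatenated in order: term 3 = u·Tu = uTu.
Continuing: TuuTuuTuTuuTu · uTuTuuTuTuuTuuTuTuuTu gives term 8.

TuuTuuTuTuuTuuTuTuuTuTuuTuuTuTuuTu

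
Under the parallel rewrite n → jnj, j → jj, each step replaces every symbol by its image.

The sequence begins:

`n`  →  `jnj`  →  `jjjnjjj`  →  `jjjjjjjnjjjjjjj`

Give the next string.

jjjjjjjjjjjjjjjnjjjjjjjjjjjjjjj

Applying the rule to each of the 15 symbols of jjjjjjjnjjjjjjj gives the pieces jj jj jj jj jj jj jj jnj jj jj jj jj jj jj jj, which concatenate to the answer.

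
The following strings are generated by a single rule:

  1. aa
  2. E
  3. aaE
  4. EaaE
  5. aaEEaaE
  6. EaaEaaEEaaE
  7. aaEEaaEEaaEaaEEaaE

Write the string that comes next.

EaaEaaEEaaEaaEEaaEEaaEaaEEaaE

Each term (from the third on) is the two preceding terms concatenated in order: term 3 = aa·E = aaE.
The next term joins EaaEaaEEaaE and aaEEaaEEaaEaaEEaaE.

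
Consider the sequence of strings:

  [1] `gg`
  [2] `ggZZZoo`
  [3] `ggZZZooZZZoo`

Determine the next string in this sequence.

The strings grow by a fixed suffix ZZZoo each time.
Applying this once more to ggZZZooZZZoo:

ggZZZooZZZooZZZoo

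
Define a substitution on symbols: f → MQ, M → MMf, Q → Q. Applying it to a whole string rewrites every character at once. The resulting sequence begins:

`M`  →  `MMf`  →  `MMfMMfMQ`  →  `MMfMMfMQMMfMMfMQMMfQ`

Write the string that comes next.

Applying the rule to each of the 20 symbols of MMfMMfMQMMfMMfMQMMfQ gives the pieces MMf MMf MQ MMf MMf MQ MMf Q MMf MMf MQ MMf MMf MQ MMf Q MMf MMf MQ Q, which concatenate to the answer.

MMfMMfMQMMfMMfMQMMfQMMfMMfMQMMfMMfMQMMfQMMfMMfMQQ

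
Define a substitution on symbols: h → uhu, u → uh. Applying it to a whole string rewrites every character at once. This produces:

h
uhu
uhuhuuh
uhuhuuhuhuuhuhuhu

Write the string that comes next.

uhuhuuhuhuuhuhuhuuhuhuuhuhuhuuhuhuuhuhuuh

Applying the rule to each of the 17 symbols of uhuhuuhuhuuhuhuhu gives the pieces uh uhu uh uhu uh uh uhu uh uhu uh uh uhu uh uhu uh uhu uh, which concatenate to the answer.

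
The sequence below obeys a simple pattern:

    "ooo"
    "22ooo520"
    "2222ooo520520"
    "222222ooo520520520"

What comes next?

Every step adds 22 to the front and 520 to the end of the previous string.
So the next term is 22·222222ooo520520520·520.

22222222ooo520520520520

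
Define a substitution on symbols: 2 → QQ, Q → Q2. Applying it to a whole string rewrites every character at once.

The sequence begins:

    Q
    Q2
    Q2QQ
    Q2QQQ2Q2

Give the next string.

Rewriting each symbol of Q2QQQ2Q2: Q→Q2, 2→QQ, Q→Q2, Q→Q2, Q→Q2, 2→QQ, Q→Q2, 2→QQ, which concatenates to Q2 QQ Q2 Q2 Q2 QQ Q2 QQ.

Q2QQQ2Q2Q2QQQ2QQ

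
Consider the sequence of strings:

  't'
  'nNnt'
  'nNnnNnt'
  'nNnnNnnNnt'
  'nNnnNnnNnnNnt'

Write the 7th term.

Every step adds nNn at the front: s(k+1) = nNn·s(k).
From nNnnNnnNnnNnt, 2 further steps: nNnnNnnNnnNnt → nNnnNnnNnnNnnNnt → (answer).

nNnnNnnNnnNnnNnnNnt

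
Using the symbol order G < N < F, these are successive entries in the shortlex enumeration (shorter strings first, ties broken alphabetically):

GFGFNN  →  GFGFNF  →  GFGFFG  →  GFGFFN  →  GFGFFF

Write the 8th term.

GFNGGF

Advancing 3 positions from GFGFFF through GFGFFF → GFNGGG → GFNGGN reaches term 8.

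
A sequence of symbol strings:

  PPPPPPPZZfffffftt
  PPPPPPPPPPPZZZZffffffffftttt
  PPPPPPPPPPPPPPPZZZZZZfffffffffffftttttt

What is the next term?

Term n consists of 4n+3 P's, followed by 2n Z's, followed by 3n+3 f's, followed by 2n t's (n = 1, 2, …).
At n = 4 the blocks have lengths 19, 8, 15, 8.

PPPPPPPPPPPPPPPPPPPZZZZZZZZffffffffffffffftttttttt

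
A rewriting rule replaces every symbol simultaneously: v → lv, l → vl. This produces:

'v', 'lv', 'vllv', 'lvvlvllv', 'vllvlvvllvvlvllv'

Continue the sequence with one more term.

lvvlvllvvllvlvvlvllvlvvllvvlvllv

Applying the rule to each of the 16 symbols of vllvlvvllvvlvllv gives the pieces lv vl vl lv vl lv lv vl vl lv lv vl lv vl vl lv, which concatenate to the answer.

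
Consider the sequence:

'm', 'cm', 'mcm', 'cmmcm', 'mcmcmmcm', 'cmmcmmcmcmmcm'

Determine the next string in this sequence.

Each term (from the third on) is the two preceding terms concatenated in order: term 3 = m·cm = mcm.
Continuing: mcmcmmcm · cmmcmmcmcmmcm gives term 7.

mcmcmmcmcmmcmmcmcmmcm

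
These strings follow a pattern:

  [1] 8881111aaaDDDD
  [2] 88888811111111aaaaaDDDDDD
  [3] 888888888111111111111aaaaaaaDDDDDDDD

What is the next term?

8888888888881111111111111111aaaaaaaaaDDDDDDDDDD

Reading off run lengths: 8 runs 3, 6, 9; 1 runs 4, 8, 12; a runs 3, 5, 7; D runs 4, 6, 8 — each is linear in n (n = 1, 2, …).
For the next term, n = 4, so the run lengths are 12, 16, 9, 10.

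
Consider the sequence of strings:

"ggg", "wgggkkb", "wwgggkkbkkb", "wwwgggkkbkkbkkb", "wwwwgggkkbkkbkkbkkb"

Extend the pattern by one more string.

Every step adds w to the front and kkb to the end of the previous string.
Applying this once more to wwwwgggkkbkkbkkbkkb:

wwwwwgggkkbkkbkkbkkbkkb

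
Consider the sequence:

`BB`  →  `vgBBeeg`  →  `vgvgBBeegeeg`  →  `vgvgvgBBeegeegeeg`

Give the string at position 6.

vgvgvgvgvgBBeegeegeegeegeeg

s(k+1) = vg·s(k)·eeg, so each term gains vg as a prefix and eeg as a suffix.
From vgvgvgBBeegeegeeg, 2 further steps: vgvgvgBBeegeegeeg → vgvgvgvgBBeegeegeegeeg → (answer).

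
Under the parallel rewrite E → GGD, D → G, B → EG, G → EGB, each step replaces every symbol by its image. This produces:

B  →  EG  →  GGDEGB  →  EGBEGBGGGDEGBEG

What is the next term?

Replace each of the 15 characters of EGBEGBGGGDEGBEG in place — GGD EGB EG GGD EGB EG EGB EGB EGB G GGD EGB EG GGD EGB — and concatenate.

GGDEGBEGGGDEGBEGEGBEGBEGBGGGDEGBEGGGDEGB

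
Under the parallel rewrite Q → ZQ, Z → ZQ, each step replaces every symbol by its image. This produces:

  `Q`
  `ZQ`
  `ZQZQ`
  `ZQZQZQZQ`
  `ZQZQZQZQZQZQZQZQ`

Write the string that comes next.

Replace each of the 16 characters of ZQZQZQZQZQZQZQZQ in place — ZQ ZQ ZQ ZQ ZQ ZQ ZQ ZQ ZQ ZQ ZQ ZQ ZQ ZQ ZQ ZQ — and concatenate.

ZQZQZQZQZQZQZQZQZQZQZQZQZQZQZQZQ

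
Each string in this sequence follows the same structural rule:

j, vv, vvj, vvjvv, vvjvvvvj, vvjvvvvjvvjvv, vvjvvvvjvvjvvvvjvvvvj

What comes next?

vvjvvvvjvvjvvvvjvvvvjvvjvvvvjvvjvv

From term 3 onward, concatenate the last term with the second-to-last: vv·j = vvj, vvj·vv = vvjvv, …
Continuing: vvjvvvvjvvjvvvvjvvvvj · vvjvvvvjvvjvv gives term 8.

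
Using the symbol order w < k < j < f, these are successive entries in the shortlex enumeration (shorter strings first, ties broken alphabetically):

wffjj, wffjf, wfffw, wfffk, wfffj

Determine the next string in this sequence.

Find the rightmost character of wfffj below f, bump it to the next letter, and reset everything to its right to w.

wffff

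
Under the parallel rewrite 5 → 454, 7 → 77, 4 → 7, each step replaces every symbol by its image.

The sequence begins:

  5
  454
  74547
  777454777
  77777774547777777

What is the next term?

Rewriting the 17 symbols of 77777774547777777 one by one yields 77 77 77 77 77 77 77 7 454 7 77 77 77 77 77 77 77; concatenated:

777777777777777454777777777777777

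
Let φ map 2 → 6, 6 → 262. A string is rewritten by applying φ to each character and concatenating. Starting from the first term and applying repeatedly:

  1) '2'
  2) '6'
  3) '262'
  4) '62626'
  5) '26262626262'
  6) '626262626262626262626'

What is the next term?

Replace each of the 21 characters of 626262626262626262626 in place — 262 6 262 6 262 6 262 6 262 6 262 6 262 6 262 6 262 6 262 6 262 — and concatenate.

2626262626262626262626262626262626262626262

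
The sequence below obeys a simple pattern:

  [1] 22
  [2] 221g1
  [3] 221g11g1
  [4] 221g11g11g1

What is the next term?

Every step adds 1g1 to the end: s(k+1) = s(k)·1g1.
Applying this once more to 221g11g11g1:

221g11g11g11g1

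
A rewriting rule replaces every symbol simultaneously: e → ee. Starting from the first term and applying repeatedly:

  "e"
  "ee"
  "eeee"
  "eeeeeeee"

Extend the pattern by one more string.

eeeeeeeeeeeeeeee

Expanding eeeeeeee: e→ee, e→ee, e→ee, e→ee, e→ee, e→ee, e→ee, e→ee. Concatenated: ee ee ee ee ee ee ee ee.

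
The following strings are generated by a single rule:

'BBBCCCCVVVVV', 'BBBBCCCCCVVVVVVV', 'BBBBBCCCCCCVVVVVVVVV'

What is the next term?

BBBBBBCCCCCCCVVVVVVVVVVV

Reading off run lengths: B runs 3, 4, 5; C runs 4, 5, 6; V runs 5, 7, 9 — each is linear in n, where the shown terms are n = 3, 4, 5.
At n = 6 the blocks have lengths 6, 7, 11.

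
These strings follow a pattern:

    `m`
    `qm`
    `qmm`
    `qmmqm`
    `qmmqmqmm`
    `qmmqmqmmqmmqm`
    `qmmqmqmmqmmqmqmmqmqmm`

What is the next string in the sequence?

qmmqmqmmqmmqmqmmqmqmmqmmqmqmmqmmqm

Each term (from the third on) is the previous term followed by the one before it: term 3 = qm·m = qmm.
Continuing: qmmqmqmmqmmqmqmmqmqmm · qmmqmqmmqmmqm gives term 8.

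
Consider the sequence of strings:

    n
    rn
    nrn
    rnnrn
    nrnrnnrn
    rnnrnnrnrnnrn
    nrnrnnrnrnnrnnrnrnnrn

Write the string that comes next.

Each term (from the third on) is the two preceding terms concatenated in order: term 3 = n·rn = nrn.
The next term joins rnnrnnrnrnnrn and nrnrnnrnrnnrnnrnrnnrn.

rnnrnnrnrnnrnnrnrnnrnrnnrnnrnrnnrn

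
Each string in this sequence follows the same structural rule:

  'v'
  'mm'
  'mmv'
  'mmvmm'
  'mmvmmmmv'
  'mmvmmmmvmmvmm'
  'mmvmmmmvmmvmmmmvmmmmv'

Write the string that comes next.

From term 3 onward, concatenate the last term with the second-to-last: mm·v = mmv, mmv·mm = mmvmm, …
The next term joins mmvmmmmvmmvmmmmvmmmmv and mmvmmmmvmmvmm.

mmvmmmmvmmvmmmmvmmmmvmmvmmmmvmmvmm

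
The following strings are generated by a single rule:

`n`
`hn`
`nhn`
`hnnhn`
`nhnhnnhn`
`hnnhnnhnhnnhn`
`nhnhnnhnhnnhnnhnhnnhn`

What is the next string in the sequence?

Each term (from the third on) is the two preceding terms concatenated in order: term 3 = n·hn = nhn.
So term 8 is hnnhnnhnhnnhn·nhnhnnhnhnnhnnhnhnnhn.

hnnhnnhnhnnhnnhnhnnhnhnnhnnhnhnnhn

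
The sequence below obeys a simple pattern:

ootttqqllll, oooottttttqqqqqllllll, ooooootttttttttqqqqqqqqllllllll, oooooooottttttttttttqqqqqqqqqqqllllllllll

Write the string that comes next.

Term n consists of 2n o's, followed by 3n t's, followed by 3n-1 q's, followed by 2n+2 l's (n = 1, 2, …).
Setting n = 5 gives 10, 15, 14, 12 characters in each block.

ooooooooootttttttttttttttqqqqqqqqqqqqqqllllllllllll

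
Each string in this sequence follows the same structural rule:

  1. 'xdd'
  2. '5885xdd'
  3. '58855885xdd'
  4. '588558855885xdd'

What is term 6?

58855885588558855885xdd

The strings grow by a fixed prefix 5885 each time.
From 588558855885xdd, 2 further steps: 588558855885xdd → 5885588558855885xdd → (answer).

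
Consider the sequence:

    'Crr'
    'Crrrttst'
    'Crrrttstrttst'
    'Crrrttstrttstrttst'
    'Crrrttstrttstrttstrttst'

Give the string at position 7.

Crrrttstrttstrttstrttstrttstrttst

Each term is the previous one with rttst appended.
From Crrrttstrttstrttstrttst, 2 further steps: Crrrttstrttstrttstrttst → Crrrttstrttstrttstrttstrttst → (answer).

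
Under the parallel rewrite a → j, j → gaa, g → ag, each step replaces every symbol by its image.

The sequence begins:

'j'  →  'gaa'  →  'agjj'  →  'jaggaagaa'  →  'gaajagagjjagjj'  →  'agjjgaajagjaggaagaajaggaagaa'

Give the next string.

jaggaagaaagjjgaajaggaajagagjjagjjgaajagagjjagjj

φ(agjjgaajagjaggaagaajaggaagaa) expands symbol-by-symbol to j ag gaa gaa ag j j gaa j ag gaa j ag ag j j ag j j gaa j ag ag j j ag j j; joining the 28 pieces gives the next term.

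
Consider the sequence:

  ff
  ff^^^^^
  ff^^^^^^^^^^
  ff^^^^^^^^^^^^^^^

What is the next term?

ff^^^^^^^^^^^^^^^^^^^^

The strings grow by a fixed suffix ^^^^^ each time.
So the next term is ff^^^^^^^^^^^^^^^·^^^^^.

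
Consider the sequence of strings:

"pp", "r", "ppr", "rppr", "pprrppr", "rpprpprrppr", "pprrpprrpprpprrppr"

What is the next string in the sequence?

rpprpprrpprpprrpprrpprpprrppr

This is a Fibonacci-style word recurrence s(k) = s(k−2)·s(k−1): e.g. pp·r = ppr.
So term 8 is rpprpprrppr·pprrpprrpprpprrppr.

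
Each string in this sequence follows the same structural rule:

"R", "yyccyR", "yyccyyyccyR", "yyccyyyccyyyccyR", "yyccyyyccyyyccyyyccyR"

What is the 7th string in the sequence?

yyccyyyccyyyccyyyccyyyccyyyccyR

The strings grow by a fixed prefix yyccy each time.
From yyccyyyccyyyccyyyccyR, 2 further steps: yyccyyyccyyyccyyyccyR → yyccyyyccyyyccyyyccyyyccyR → (answer).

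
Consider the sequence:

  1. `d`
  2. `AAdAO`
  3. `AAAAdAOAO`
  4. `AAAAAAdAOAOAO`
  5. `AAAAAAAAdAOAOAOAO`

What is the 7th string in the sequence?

AAAAAAAAAAAAdAOAOAOAOAOAO

s(k+1) = AA·s(k)·AO, so each term gains AA as a prefix and AO as a suffix.
From AAAAAAAAdAOAOAOAO, 2 further steps: AAAAAAAAdAOAOAOAO → AAAAAAAAAAdAOAOAOAOAO → (answer).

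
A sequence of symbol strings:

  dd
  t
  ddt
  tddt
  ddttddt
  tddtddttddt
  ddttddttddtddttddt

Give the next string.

tddtddttddtddttddttddtddttddt

From term 3 onward, concatenate the second-to-last term with the last: dd·t = ddt, t·ddt = tddt, …
Continuing: tddtddttddt · ddttddttddtddttddt gives term 8.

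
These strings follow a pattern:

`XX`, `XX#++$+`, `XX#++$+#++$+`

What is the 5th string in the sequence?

Every step adds #++$+ to the end: s(k+1) = s(k)·#++$+.
From XX#++$+#++$+, 2 further steps: XX#++$+#++$+ → XX#++$+#++$+#++$+ → (answer).

XX#++$+#++$+#++$+#++$+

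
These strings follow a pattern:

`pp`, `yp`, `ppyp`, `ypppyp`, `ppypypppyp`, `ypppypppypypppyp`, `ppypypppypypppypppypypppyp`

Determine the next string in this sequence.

ypppypppypypppypppypypppypypppypppypypppyp

Each term (from the third on) is the two preceding terms concatenated in order: term 3 = pp·yp = ppyp.
The next term joins ypppypppypypppyp and ppypypppypypppypppypypppyp.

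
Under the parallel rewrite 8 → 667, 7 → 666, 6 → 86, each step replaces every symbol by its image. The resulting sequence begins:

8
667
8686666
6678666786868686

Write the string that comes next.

868666666786868666666786667866678666786

φ(6678666786868686) expands symbol-by-symbol to 86 86 666 667 86 86 86 666 667 86 667 86 667 86 667 86; joining the 16 pieces gives the next term.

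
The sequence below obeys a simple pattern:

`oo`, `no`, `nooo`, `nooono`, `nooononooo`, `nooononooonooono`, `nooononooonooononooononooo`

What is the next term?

nooononooonooononooononooonooononooonooono

This is a Fibonacci-style word recurrence s(k) = s(k−1)·s(k−2): e.g. no·oo = nooo.
The next term joins nooononooonooononooononooo and nooononooonooono.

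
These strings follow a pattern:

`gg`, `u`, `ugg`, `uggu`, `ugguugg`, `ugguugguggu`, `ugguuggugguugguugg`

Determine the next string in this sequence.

This is a Fibonacci-style word recurrence s(k) = s(k−1)·s(k−2): e.g. u·gg = ugg.
Continuing: ugguuggugguugguugg · ugguugguggu gives term 8.

ugguuggugguugguuggugguugguggu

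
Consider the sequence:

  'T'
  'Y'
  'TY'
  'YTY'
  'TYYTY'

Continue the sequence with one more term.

YTYTYYTY

Each term (from the third on) is the two preceding terms concatenated in order: term 3 = T·Y = TY.
So term 6 is YTY·TYYTY.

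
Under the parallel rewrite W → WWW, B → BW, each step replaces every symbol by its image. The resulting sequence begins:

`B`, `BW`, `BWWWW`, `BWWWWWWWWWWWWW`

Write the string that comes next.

BWWWWWWWWWWWWWWWWWWWWWWWWWWWWWWWWWWWWWWWW

Applying the rule to each of the 14 symbols of BWWWWWWWWWWWWW gives the pieces BW WWW WWW WWW WWW WWW WWW WWW WWW WWW WWW WWW WWW WWW, which concatenate to the answer.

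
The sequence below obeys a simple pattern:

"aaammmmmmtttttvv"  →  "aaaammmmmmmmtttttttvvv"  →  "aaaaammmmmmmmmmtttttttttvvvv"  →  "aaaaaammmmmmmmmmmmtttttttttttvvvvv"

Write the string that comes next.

aaaaaaammmmmmmmmmmmmmtttttttttttttvvvvvv

Each string has the form a^{n+1} m^{2n+2} t^{2n+1} v^{n}, where the shown terms are n = 2, 3, 4, 5.
For the next term, n = 6, so the run lengths are 7, 14, 13, 6.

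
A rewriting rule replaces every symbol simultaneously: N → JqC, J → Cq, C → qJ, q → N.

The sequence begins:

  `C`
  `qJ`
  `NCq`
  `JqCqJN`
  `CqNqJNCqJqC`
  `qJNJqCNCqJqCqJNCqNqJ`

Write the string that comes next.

NCqJqCCqNqJJqCqJNCqNqJNCqJqCqJNJqCNCq

Applying the rule to each of the 20 symbols of qJNJqCNCqJqCqJNCqNqJ gives the pieces N Cq JqC Cq N qJ JqC qJ N Cq N qJ N Cq JqC qJ N JqC N Cq, which concatenate to the answer.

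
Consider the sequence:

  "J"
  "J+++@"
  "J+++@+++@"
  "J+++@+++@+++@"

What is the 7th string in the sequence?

Every step adds +++@ to the end: s(k+1) = s(k)·+++@.
From J+++@+++@+++@, 3 further steps: J+++@+++@+++@ → J+++@+++@+++@+++@ → J+++@+++@+++@+++@+++@ → (answer).

J+++@+++@+++@+++@+++@+++@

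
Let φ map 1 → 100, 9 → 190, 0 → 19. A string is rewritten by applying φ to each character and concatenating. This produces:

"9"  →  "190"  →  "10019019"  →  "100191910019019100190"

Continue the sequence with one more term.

1001919100190100190100191910019019100190100191910019019

φ(100191910019019100190) expands symbol-by-symbol to 100 19 19 100 190 100 190 100 19 19 100 190 19 100 190 100 19 19 100 190 19; joining the 21 pieces gives the next term.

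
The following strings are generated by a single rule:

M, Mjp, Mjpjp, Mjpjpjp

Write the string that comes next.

The strings grow by a fixed suffix jp each time.
Applying this once more to Mjpjpjp:

Mjpjpjpjp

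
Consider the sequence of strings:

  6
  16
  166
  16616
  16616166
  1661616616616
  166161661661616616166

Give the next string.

Each term (from the third on) is the previous term followed by the one before it: term 3 = 16·6 = 166.
So term 8 is 166161661661616616166·1661616616616.

1661616616616166161661661616616616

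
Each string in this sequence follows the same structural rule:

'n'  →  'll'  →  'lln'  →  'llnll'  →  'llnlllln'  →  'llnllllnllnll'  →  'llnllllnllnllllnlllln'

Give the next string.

Each term (from the third on) is the previous term followed by the one before it: term 3 = ll·n = lln.
So term 8 is llnllllnllnllllnlllln·llnllllnllnll.

llnllllnllnllllnllllnllnllllnllnll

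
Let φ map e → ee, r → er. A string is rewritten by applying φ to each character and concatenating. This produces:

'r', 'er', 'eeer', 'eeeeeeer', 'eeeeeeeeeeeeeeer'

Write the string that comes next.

eeeeeeeeeeeeeeeeeeeeeeeeeeeeeeer

Replace each of the 16 characters of eeeeeeeeeeeeeeer in place — ee ee ee ee ee ee ee ee ee ee ee ee ee ee ee er — and concatenate.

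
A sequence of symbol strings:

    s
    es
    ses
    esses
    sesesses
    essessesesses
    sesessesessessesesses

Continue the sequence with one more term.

Each term (from the third on) is the two preceding terms concatenated in order: term 3 = s·es = ses.
So term 8 is essessesesses·sesessesessessesesses.

essessesessessesessesessessesesses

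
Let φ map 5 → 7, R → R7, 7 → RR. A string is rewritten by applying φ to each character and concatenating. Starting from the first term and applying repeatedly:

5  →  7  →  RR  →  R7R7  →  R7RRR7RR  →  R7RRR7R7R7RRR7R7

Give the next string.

R7RRR7R7R7RRR7RRR7RRR7R7R7RRR7RR

Replace each of the 16 characters of R7RRR7R7R7RRR7R7 in place — R7 RR R7 R7 R7 RR R7 RR R7 RR R7 R7 R7 RR R7 RR — and concatenate.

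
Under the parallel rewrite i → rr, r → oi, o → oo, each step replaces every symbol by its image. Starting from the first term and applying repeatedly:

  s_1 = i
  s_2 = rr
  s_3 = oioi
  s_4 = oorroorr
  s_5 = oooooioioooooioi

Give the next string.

Replace each of the 16 characters of oooooioioooooioi in place — oo oo oo oo oo rr oo rr oo oo oo oo oo rr oo rr — and concatenate.

oooooooooorroorroooooooooorroorr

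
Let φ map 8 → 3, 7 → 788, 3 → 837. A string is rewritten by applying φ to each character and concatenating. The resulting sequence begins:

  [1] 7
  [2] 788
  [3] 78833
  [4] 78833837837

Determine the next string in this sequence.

7883383783738377883837788

Apply φ to 78833837837 symbol by symbol: 7→788, 8→3, 8→3, 3→837, 3→837, 8→3, 3→837, 7→788, 8→3, 3→837, 7→788; joined: 788 3 3 837 837 3 837 788 3 837 788.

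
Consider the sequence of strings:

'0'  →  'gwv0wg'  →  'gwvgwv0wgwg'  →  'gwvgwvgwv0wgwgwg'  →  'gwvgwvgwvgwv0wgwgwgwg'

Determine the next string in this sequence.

gwvgwvgwvgwvgwv0wgwgwgwgwg

Every step adds gwv to the front and wg to the end of the previous string.
One more step from gwvgwvgwvgwv0wgwgwgwg gives the answer.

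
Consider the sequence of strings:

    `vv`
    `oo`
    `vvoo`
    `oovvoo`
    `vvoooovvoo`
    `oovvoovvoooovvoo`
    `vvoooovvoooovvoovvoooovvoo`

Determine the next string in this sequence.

oovvoovvoooovvoovvoooovvoooovvoovvoooovvoo

This is a Fibonacci-style word recurrence s(k) = s(k−2)·s(k−1): e.g. vv·oo = vvoo.
Continuing: oovvoovvoooovvoo · vvoooovvoooovvoovvoooovvoo gives term 8.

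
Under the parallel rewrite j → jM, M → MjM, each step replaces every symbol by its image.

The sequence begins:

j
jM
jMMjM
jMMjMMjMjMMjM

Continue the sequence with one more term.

jMMjMMjMjMMjMMjMjMMjMjMMjMMjMjMMjM

Replace each of the 13 characters of jMMjMMjMjMMjM in place — jM MjM MjM jM MjM MjM jM MjM jM MjM MjM jM MjM — and concatenate.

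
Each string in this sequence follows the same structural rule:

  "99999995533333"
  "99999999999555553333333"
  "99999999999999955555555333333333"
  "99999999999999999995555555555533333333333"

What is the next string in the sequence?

Each string has the form 9^{4n+3} 5^{3n-1} 3^{2n+3} (n = 1, 2, …).
Setting n = 5 gives 23, 14, 13 characters in each block.

99999999999999999999999555555555555553333333333333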